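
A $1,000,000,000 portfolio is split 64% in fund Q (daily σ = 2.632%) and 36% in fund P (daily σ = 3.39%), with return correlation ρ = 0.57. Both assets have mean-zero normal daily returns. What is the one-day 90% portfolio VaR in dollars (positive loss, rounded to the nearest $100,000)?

σ_p² = 0.64²·2.632² + 0.36²·3.39² + 2·0.57·0.64·0.36·2.632·3.39 = 6.6704 (%²).
σ_p = √6.6704 = 2.583%.
At 90%, z = 1.282.
VaR = 1.282 × 2.583% = 3.311%; on $1,000,000,000 that is $33,110,000.

$33,100,000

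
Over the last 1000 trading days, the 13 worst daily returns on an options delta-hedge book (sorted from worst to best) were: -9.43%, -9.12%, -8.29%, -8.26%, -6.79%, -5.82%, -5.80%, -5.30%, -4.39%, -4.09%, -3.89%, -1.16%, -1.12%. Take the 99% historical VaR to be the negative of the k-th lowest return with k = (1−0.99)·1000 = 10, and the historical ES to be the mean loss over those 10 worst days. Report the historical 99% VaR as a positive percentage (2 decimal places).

k = 10; the 10th lowest return is -4.09%, so VaR = 4.09%.

4.09%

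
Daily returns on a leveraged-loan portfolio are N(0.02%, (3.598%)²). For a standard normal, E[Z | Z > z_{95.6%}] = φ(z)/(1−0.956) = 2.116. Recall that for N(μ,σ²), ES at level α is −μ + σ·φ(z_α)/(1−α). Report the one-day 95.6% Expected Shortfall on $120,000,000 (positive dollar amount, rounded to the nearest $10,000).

ES = −(0.02%) + 3.598% × 2.116 = 7.593%.
On $120,000,000: 0.07593 × $120,000,000 = $9,111,600.

$9,110,000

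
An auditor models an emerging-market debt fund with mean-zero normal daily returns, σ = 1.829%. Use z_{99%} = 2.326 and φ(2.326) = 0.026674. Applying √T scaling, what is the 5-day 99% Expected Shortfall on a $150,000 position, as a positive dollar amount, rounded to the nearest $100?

$16,400

σ_{5d} = 1.829% × √5 = 4.090%.
ES multiplier = φ(z)/(1−α) = 0.026674/0.01 = 2.667.
ES = 4.090% × 2.667 = 10.908%; on $150,000: $16,362.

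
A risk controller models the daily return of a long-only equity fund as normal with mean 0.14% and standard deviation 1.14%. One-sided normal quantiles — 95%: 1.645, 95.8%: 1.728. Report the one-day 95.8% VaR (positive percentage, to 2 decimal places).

VaR = −μ + z·σ = −(0.14%) + 1.728 × 1.14% = 1.830%.

1.83%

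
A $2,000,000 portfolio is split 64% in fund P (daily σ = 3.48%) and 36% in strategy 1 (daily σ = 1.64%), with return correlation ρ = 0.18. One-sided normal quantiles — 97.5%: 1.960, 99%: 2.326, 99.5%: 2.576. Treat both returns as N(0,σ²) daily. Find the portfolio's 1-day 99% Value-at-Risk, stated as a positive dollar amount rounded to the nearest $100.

σ_p² = 0.64²·3.48² + 0.36²·1.64² + 2·0.18·0.64·0.36·3.48·1.64 = 5.7824 (%²).
σ_p = √5.7824 = 2.405%.
VaR = 2.326 × 2.405% = 5.594%; on $2,000,000 that is $111,880.

$111,900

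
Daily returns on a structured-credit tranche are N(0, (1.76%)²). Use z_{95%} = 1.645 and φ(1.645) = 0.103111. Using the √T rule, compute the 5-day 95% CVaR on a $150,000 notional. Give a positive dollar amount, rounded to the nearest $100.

$12,200

σ_{5d} = 1.76% × √5 = 3.935%.
ES multiplier = φ(z)/(1−α) = 0.103111/0.05 = 2.062.
ES = 3.935% × 2.062 = 8.114%; on $150,000: $12,171.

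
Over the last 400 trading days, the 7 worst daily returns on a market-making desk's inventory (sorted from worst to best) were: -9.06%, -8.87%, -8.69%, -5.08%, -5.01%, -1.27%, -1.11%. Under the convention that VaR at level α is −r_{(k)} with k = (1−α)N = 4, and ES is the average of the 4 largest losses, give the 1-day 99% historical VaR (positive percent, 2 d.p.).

5.08%

k = 4; the 4th lowest return is -5.08%, so VaR = 5.08%.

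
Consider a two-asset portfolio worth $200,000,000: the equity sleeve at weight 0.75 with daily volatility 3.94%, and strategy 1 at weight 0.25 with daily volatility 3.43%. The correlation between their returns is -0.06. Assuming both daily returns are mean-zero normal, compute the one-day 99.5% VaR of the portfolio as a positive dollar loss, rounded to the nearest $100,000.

σ_p² = 0.75²·3.94² + 0.25²·3.43² + 2·-0.06·0.75·0.25·3.94·3.43 = 9.1633 (%²).
σ_p = √9.1633 = 3.027%.
At 99.5%, z = 2.576.
VaR = 2.576 × 3.027% = 7.798%; on $200,000,000 that is $15,596,000.

$15,600,000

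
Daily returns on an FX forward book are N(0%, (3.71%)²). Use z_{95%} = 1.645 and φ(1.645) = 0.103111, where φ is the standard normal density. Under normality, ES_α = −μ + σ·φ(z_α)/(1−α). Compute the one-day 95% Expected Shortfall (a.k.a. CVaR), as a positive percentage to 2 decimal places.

Tail multiplier: φ(z)/(1−α) = 0.103111 / 0.05 = 2.062.
ES = 3.71% × 2.062 = 7.650%.

7.65%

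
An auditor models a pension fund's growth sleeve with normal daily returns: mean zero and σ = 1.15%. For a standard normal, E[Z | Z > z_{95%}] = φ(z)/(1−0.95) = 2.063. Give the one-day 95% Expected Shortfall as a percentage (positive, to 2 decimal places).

ES = 1.15% × 2.063 = 2.372%.

2.37%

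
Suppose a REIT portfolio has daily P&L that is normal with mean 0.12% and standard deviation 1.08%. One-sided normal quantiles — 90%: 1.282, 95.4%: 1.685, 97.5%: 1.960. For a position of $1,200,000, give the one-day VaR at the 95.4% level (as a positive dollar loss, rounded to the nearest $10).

$20,400

VaR = −μ + z·σ = −(0.12%) + 1.685 × 1.08% = 1.700%.
On $1,200,000: 0.01700 × $1,200,000 = $20,400.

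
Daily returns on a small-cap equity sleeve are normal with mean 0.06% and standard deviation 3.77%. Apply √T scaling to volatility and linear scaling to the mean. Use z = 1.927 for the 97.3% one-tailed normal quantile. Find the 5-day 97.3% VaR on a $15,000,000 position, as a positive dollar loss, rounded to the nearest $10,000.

$2,390,000

σ_{5d} = 3.77% × √5 = 8.430%; μ_{5d} = 5 × 0.06% = 0.300%.
VaR = −(0.300%) + 1.927 × 8.430% = 15.945%.
On $15,000,000: 0.15945 × $15,000,000 = $2,391,750.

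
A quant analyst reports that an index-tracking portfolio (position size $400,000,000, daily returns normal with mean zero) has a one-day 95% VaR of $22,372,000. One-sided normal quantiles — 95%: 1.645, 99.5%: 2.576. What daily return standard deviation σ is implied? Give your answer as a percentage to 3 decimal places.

3.400%

VaR as a fraction: $22,372,000 / $400,000,000 = 5.593%.
σ = VaR / z = 5.593% / 1.645 = 3.400%.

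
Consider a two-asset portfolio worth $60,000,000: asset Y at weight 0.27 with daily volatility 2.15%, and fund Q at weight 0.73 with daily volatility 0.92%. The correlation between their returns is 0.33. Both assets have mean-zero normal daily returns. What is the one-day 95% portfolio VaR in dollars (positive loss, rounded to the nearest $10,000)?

σ_p² = 0.27²·2.15² + 0.73²·0.92² + 2·0.33·0.27·0.73·2.15·0.92 = 1.0453 (%²).
σ_p = √1.0453 = 1.022%.
At 95%, z = 1.645.
VaR = 1.645 × 1.022% = 1.681%; on $60,000,000 that is $1,008,600.

$1,010,000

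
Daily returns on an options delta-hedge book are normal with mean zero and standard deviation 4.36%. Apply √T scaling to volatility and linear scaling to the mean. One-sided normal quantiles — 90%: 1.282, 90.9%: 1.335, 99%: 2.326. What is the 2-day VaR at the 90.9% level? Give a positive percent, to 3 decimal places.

σ_{2d} = 4.36% × √2 = 6.166%.
VaR = 1.335 × 6.166% = 8.232%.

8.232%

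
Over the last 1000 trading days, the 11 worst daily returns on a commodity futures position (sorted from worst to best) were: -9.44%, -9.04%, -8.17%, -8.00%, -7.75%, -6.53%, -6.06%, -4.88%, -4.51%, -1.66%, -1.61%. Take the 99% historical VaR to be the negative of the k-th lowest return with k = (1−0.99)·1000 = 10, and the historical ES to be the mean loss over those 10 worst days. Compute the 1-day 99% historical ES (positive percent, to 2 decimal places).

6.60%

The 10 worst returns sum to -66.04%.
ES = −(-66.04%) / 10 = 6.604% ≈ 6.60%.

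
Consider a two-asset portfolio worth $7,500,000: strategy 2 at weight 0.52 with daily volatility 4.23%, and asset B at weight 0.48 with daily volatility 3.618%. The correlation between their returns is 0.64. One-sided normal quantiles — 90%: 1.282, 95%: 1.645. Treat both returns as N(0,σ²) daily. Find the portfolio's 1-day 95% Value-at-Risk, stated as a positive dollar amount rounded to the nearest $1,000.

σ_p² = 0.52²·4.23² + 0.48²·3.618² + 2·0.64·0.52·0.48·4.23·3.618 = 12.7436 (%²).
σ_p = √12.7436 = 3.570%.
VaR = 1.645 × 3.570% = 5.873%; on $7,500,000 that is $440,475.

$440,000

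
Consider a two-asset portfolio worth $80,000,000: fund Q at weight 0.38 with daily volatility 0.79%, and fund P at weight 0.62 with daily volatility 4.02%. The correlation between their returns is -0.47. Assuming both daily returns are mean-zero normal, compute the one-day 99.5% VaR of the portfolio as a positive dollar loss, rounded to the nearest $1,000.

σ_p² = 0.38²·0.79² + 0.62²·4.02² + 2·-0.47·0.38·0.62·0.79·4.02 = 5.5989 (%²).
σ_p = √5.5989 = 2.366%.
At 99.5%, z = 2.576.
VaR = 2.576 × 2.366% = 6.095%; on $80,000,000 that is $4,876,000.

$4,876,000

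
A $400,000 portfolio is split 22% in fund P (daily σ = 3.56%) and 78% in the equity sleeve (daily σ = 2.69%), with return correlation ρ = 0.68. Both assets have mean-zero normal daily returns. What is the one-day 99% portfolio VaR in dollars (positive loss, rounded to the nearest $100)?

σ_p² = 0.22²·3.56² + 0.78²·2.69² + 2·0.68·0.22·0.78·3.56·2.69 = 7.2507 (%²).
σ_p = √7.2507 = 2.693%.
At 99%, z = 2.326.
VaR = 2.326 × 2.693% = 6.264%; on $400,000 that is $25,056.

$25,100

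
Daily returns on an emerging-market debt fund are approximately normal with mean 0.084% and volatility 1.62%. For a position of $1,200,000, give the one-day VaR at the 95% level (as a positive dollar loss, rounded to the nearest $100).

At 95% one-sided, z = 1.645.
VaR = −μ + z·σ = −(0.084%) + 1.645 × 1.62% = 2.581%.
On $1,200,000: 0.02581 × $1,200,000 = $30,972.

$31,000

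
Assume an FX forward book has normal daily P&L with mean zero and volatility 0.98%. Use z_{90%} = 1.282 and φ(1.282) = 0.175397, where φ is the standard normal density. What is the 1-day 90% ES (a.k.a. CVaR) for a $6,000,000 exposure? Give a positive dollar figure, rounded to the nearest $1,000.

$103,000

Tail multiplier: φ(z)/(1−α) = 0.175397 / 0.1 = 1.754.
ES = 0.98% × 1.754 = 1.719%.
On $6,000,000: 0.01719 × $6,000,000 = $103,140.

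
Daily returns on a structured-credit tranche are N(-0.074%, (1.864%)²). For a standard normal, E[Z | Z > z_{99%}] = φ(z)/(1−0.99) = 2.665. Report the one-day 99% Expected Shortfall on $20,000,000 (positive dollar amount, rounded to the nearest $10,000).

$1,010,000

ES = −(-0.074%) + 1.864% × 2.665 = 5.042%.
On $20,000,000: 0.05042 × $20,000,000 = $1,008,400.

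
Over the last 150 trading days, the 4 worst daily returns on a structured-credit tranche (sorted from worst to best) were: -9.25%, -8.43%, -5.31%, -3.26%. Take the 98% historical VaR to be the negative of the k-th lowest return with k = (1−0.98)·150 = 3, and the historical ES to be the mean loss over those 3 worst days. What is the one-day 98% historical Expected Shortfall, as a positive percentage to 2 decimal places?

7.66%

The 3 worst returns sum to -22.99%.
ES = −(-22.99%) / 3 = 7.6633…% ≈ 7.66%.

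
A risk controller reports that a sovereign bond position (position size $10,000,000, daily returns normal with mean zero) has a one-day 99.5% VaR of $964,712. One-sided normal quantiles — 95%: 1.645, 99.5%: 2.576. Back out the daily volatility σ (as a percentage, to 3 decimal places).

VaR as a fraction: $964,712 / $10,000,000 = 9.647%.
σ = VaR / z = 9.647% / 2.576 = 3.745%.

3.745%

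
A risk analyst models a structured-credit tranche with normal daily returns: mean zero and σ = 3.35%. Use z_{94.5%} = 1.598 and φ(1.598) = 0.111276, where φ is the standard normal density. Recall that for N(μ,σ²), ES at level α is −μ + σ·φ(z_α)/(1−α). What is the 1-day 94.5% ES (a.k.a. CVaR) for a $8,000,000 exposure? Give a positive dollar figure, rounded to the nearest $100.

Tail multiplier: φ(z)/(1−α) = 0.111276 / 0.055 = 2.023.
ES = 3.35% × 2.023 = 6.777%.
On $8,000,000: 0.06777 × $8,000,000 = $542,160.

$542,200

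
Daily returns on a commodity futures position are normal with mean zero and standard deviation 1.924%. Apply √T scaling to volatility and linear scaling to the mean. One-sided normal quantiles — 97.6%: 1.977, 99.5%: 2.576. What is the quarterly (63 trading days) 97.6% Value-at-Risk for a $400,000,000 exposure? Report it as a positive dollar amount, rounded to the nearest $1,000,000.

σ_{63d} = 1.924% × √63 = 15.271%.
VaR = 1.977 × 15.271% = 30.191%.
On $400,000,000: 0.30191 × $400,000,000 = $120,764,000.

$121,000,000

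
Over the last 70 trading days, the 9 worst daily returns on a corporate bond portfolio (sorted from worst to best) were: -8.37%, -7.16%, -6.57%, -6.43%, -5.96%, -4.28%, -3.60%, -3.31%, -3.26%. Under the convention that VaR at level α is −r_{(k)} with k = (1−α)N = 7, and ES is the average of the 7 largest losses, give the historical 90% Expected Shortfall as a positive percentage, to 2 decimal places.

The 7 worst returns sum to -42.37%.
ES = −(-42.37%) / 7 = 6.0528…% ≈ 6.05%.

6.05%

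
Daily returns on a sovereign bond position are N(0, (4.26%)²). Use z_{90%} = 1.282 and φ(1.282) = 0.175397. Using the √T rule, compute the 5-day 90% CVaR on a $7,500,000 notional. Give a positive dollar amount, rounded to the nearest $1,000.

$1,253,000

σ_{5d} = 4.26% × √5 = 9.526%.
ES multiplier = φ(z)/(1−α) = 0.175397/0.1 = 1.754.
ES = 9.526% × 1.754 = 16.709%; on $7,500,000: $1,253,175.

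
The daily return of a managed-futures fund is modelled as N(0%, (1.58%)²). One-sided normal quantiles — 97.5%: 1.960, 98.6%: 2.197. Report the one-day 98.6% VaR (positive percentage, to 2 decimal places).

3.47%

VaR = z·σ = 2.197 × 1.58% = 3.471%.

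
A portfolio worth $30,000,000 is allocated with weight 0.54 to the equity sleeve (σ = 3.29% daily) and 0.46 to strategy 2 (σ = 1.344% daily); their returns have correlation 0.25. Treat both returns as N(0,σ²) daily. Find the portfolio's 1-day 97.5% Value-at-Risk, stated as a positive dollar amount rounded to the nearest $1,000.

σ_p² = 0.54²·3.29² + 0.46²·1.344² + 2·0.25·0.54·0.46·3.29·1.344 = 4.0877 (%²).
σ_p = √4.0877 = 2.022%.
At 97.5%, z = 1.960.
VaR = 1.960 × 2.022% = 3.963%; on $30,000,000 that is $1,188,900.

$1,189,000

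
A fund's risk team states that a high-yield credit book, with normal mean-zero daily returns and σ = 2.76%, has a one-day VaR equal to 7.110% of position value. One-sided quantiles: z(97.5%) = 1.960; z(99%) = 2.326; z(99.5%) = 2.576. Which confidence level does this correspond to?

Implied z = VaR/σ = 7.110 / 2.76 = 2.576.
This matches z(99.5%) = 2.576.

99.5%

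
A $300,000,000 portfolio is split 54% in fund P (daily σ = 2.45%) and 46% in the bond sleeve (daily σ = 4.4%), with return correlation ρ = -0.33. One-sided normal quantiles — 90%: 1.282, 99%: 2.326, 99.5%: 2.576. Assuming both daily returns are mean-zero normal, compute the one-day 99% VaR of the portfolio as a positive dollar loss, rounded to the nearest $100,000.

$14,100,000

σ_p² = 0.54²·2.45² + 0.46²·4.4² + 2·-0.33·0.54·0.46·2.45·4.4 = 4.0796 (%²).
σ_p = √4.0796 = 2.020%.
VaR = 2.326 × 2.020% = 4.699%; on $300,000,000 that is $14,097,000.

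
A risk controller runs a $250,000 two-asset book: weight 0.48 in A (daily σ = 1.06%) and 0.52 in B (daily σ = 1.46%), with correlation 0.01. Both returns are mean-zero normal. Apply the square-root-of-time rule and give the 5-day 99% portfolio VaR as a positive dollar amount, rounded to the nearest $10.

$11,940

σ_p = √(0.48²·1.06² + 0.52²·1.46² + 2·0.01·0.48·0.52·1.06·1.46) = 0.918%.
σ_{5d} = 0.918% × √5 = 2.053%.
z(99%) = 2.326.
VaR = 2.326 × 2.053% = 4.775%; on $250,000 that is $11,938.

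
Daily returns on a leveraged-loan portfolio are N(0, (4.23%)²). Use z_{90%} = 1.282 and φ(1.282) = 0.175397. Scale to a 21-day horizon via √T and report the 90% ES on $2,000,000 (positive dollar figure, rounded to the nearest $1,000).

σ_{21d} = 4.23% × √21 = 19.384%.
ES multiplier = φ(z)/(1−α) = 0.175397/0.1 = 1.754.
ES = 19.384% × 1.754 = 34.000%; on $2,000,000: $680,000.

$680,000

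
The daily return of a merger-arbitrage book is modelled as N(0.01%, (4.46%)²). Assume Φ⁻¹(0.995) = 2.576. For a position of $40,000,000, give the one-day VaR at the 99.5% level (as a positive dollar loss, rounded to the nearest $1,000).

VaR = −μ + z·σ = −(0.01%) + 2.576 × 4.46% = 11.479%.
On $40,000,000: 0.11479 × $40,000,000 = $4,591,600.

$4,592,000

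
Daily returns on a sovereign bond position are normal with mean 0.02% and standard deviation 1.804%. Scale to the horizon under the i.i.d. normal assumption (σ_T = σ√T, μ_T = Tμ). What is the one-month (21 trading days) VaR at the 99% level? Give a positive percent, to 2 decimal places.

18.81%

At 99%, z = 2.326.
σ_{21d} = 1.804% × √21 = 8.267%; μ_{21d} = 21 × 0.02% = 0.420%.
VaR = −(0.420%) + 2.326 × 8.267% = 18.809%.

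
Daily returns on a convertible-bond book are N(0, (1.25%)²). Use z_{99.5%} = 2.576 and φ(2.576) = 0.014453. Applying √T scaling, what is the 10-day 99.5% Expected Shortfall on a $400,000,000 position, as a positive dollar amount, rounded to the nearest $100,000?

σ_{10d} = 1.25% × √10 = 3.953%.
ES multiplier = φ(z)/(1−α) = 0.014453/0.005 = 2.891.
ES = 3.953% × 2.891 = 11.428%; on $400,000,000: $45,712,000.

$45,700,000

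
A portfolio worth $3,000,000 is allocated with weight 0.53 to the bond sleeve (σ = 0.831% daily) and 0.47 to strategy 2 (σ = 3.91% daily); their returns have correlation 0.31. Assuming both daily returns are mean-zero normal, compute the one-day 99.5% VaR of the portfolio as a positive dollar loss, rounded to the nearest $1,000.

$156,000

σ_p² = 0.53²·0.831² + 0.47²·3.91² + 2·0.31·0.53·0.47·0.831·3.91 = 4.0729 (%²).
σ_p = √4.0729 = 2.018%.
At 99.5%, z = 2.576.
VaR = 2.576 × 2.018% = 5.198%; on $3,000,000 that is $155,940.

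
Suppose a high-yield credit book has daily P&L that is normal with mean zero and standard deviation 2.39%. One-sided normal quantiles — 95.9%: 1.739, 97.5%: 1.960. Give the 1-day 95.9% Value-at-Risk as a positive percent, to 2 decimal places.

4.16%

VaR = z·σ = 1.739 × 2.39% = 4.156%.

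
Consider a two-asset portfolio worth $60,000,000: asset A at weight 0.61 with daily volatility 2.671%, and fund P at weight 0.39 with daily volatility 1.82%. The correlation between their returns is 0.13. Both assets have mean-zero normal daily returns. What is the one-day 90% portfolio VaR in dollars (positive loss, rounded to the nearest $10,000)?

$1,430,000

σ_p² = 0.61²·2.671² + 0.39²·1.82² + 2·0.13·0.61·0.39·2.671·1.82 = 3.4592 (%²).
σ_p = √3.4592 = 1.860%.
At 90%, z = 1.282.
VaR = 1.282 × 1.860% = 2.385%; on $60,000,000 that is $1,431,000.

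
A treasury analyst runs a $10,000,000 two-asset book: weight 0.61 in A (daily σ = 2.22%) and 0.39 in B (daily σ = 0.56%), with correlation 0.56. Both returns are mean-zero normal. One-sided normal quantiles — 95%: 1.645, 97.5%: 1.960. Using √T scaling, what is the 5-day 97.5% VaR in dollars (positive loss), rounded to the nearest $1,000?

$652,000

σ_p = √(0.61²·2.22² + 0.39²·0.56² + 2·0.56·0.61·0.39·2.22·0.56) = 1.488%.
σ_{5d} = 1.488% × √5 = 3.327%.
VaR = 1.960 × 3.327% = 6.521%; on $10,000,000 that is $652,100.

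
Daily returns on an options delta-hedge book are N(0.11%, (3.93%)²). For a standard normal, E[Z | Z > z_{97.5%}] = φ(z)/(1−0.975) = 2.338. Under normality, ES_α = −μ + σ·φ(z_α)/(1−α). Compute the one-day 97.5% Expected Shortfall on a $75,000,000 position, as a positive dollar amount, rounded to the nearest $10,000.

$6,810,000

ES = −(0.11%) + 3.93% × 2.338 = 9.078%.
On $75,000,000: 0.09078 × $75,000,000 = $6,808,500.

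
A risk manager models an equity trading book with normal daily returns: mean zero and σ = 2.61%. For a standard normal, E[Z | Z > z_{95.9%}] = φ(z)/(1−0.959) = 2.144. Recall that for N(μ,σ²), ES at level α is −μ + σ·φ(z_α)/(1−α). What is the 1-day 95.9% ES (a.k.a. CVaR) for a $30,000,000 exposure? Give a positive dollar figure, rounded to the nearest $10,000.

$1,680,000

ES = 2.61% × 2.144 = 5.596%.
On $30,000,000: 0.05596 × $30,000,000 = $1,678,800.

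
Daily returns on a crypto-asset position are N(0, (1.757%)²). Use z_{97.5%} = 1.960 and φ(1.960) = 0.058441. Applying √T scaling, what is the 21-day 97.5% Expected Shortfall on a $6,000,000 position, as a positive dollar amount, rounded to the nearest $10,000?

$1,130,000

σ_{21d} = 1.757% × √21 = 8.052%.
ES multiplier = φ(z)/(1−α) = 0.058441/0.025 = 2.338.
ES = 8.052% × 2.338 = 18.826%; on $6,000,000: $1,129,560.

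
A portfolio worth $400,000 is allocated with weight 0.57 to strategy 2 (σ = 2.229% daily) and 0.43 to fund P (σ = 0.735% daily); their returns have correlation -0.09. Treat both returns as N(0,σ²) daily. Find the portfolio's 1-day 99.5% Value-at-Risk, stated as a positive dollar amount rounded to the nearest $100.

$13,200

σ_p² = 0.57²·2.229² + 0.43²·0.735² + 2·-0.09·0.57·0.43·2.229·0.735 = 1.6419 (%²).
σ_p = √1.6419 = 1.281%.
At 99.5%, z = 2.576.
VaR = 2.576 × 1.281% = 3.300%; on $400,000 that is $13,200.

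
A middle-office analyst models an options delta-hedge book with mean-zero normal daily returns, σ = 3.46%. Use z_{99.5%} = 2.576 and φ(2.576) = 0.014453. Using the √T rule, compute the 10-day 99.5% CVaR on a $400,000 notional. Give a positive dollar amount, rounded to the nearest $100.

σ_{10d} = 3.46% × √10 = 10.941%.
ES multiplier = φ(z)/(1−α) = 0.014453/0.005 = 2.891.
ES = 10.941% × 2.891 = 31.630%; on $400,000: $126,520.

$126,500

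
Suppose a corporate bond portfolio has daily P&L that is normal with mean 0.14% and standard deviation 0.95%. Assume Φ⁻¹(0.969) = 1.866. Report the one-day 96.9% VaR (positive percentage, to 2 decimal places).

1.63%

VaR = −μ + z·σ = −(0.14%) + 1.866 × 0.95% = 1.633%.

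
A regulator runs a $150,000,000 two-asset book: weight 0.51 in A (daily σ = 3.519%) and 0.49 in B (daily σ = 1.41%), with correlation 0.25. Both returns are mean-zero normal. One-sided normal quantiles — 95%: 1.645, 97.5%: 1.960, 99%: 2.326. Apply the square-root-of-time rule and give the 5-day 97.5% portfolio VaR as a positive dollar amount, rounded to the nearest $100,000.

$13,700,000

σ_p = √(0.51²·3.519² + 0.49²·1.41² + 2·0.25·0.51·0.49·3.519·1.41) = 2.078%.
σ_{5d} = 2.078% × √5 = 4.647%.
VaR = 1.960 × 4.647% = 9.108%; on $150,000,000 that is $13,662,000.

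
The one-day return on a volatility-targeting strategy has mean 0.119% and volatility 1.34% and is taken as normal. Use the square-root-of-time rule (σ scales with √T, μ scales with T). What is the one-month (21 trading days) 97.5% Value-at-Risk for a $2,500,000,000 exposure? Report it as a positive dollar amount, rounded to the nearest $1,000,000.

At 97.5%, z = 1.960.
σ_{21d} = 1.34% × √21 = 6.141%; μ_{21d} = 21 × 0.119% = 2.499%.
VaR = −(2.499%) + 1.960 × 6.141% = 9.537%.
On $2,500,000,000: 0.09537 × $2,500,000,000 = $238,425,000.

$238,000,000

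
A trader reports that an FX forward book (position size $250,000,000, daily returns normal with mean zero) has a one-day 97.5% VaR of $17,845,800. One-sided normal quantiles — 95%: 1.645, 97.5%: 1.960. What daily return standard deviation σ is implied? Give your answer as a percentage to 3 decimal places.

3.642%

VaR as a fraction: $17,845,800 / $250,000,000 = 7.138%.
σ = VaR / z = 7.138% / 1.960 = 3.642%.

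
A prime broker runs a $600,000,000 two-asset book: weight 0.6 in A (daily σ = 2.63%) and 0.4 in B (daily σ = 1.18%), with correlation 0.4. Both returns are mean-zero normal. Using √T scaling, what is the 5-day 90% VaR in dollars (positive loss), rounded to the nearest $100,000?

$31,300,000

σ_p = √(0.6²·2.63² + 0.4²·1.18² + 2·0.4·0.6·0.4·2.63·1.18) = 1.819%.
σ_{5d} = 1.819% × √5 = 4.067%.
z(90%) = 1.282.
VaR = 1.282 × 4.067% = 5.214%; on $600,000,000 that is $31,284,000.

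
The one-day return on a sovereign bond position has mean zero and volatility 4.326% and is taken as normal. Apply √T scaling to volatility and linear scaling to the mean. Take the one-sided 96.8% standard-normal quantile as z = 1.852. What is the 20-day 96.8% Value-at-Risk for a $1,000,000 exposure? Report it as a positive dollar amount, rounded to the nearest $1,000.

σ_{20d} = 4.326% × √20 = 19.346%.
VaR = 1.852 × 19.346% = 35.829%.
On $1,000,000: 0.35829 × $1,000,000 = $358,290.

$358,000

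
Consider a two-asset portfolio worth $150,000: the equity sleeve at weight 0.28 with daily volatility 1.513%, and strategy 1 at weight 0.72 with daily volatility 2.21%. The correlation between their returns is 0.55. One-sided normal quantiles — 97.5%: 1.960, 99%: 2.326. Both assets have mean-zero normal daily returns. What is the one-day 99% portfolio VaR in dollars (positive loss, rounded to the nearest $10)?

$6,480

σ_p² = 0.28²·1.513² + 0.72²·2.21² + 2·0.55·0.28·0.72·1.513·2.21 = 3.4529 (%²).
σ_p = √3.4529 = 1.858%.
VaR = 2.326 × 1.858% = 4.322%; on $150,000 that is $6,483.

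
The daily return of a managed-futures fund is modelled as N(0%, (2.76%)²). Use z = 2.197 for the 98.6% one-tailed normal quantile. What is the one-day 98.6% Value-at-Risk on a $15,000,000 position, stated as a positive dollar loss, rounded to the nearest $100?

VaR = z·σ = 2.197 × 2.76% = 6.064%.
On $15,000,000: 0.06064 × $15,000,000 = $909,600.

$909,600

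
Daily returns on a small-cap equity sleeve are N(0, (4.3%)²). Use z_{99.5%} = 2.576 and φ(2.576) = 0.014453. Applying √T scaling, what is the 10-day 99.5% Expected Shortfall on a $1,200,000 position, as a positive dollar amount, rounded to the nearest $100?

σ_{10d} = 4.3% × √10 = 13.598%.
ES multiplier = φ(z)/(1−α) = 0.014453/0.005 = 2.891.
ES = 13.598% × 2.891 = 39.312%; on $1,200,000: $471,744.

$471,700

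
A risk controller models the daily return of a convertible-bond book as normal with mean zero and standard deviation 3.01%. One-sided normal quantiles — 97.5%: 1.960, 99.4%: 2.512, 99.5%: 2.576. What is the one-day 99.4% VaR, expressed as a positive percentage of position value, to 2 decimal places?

VaR = z·σ = 2.512 × 3.01% = 7.561%.

7.56%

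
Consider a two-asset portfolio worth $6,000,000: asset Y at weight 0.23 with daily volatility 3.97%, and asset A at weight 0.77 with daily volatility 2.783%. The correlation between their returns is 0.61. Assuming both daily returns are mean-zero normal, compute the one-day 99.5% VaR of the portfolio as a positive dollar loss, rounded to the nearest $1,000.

σ_p² = 0.23²·3.97² + 0.77²·2.783² + 2·0.61·0.23·0.77·3.97·2.783 = 7.8130 (%²).
σ_p = √7.8130 = 2.795%.
At 99.5%, z = 2.576.
VaR = 2.576 × 2.795% = 7.200%; on $6,000,000 that is $432,000.

$432,000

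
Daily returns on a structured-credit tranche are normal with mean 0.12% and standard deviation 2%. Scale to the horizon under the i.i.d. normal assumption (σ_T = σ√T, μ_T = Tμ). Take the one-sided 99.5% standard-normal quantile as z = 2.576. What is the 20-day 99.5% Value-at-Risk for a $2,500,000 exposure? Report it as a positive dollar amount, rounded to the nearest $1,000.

$516,000

σ_{20d} = 2% × √20 = 8.944%; μ_{20d} = 20 × 0.12% = 2.400%.
VaR = −(2.400%) + 2.576 × 8.944% = 20.640%.
On $2,500,000: 0.20640 × $2,500,000 = $516,000.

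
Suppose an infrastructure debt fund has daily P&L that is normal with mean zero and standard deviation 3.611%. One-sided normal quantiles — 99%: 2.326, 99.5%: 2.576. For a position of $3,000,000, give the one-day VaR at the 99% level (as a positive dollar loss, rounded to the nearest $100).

VaR = z·σ = 2.326 × 3.611% = 8.399%.
On $3,000,000: 0.08399 × $3,000,000 = $251,970.

$252,000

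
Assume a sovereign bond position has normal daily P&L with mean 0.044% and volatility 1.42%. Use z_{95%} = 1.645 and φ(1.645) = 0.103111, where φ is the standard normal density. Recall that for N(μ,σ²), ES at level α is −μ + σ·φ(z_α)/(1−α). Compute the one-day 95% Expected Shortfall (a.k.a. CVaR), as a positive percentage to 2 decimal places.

Tail multiplier: φ(z)/(1−α) = 0.103111 / 0.05 = 2.062.
ES = −(0.044%) + 1.42% × 2.062 = 2.884%.

2.88%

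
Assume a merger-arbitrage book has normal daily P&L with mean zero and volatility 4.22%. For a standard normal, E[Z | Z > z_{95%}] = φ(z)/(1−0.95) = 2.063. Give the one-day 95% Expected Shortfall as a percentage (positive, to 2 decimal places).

8.71%

ES = 4.22% × 2.063 = 8.706%.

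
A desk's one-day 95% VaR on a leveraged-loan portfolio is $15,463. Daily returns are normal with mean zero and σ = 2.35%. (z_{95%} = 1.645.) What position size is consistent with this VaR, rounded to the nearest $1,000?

$400,000

VaR as a fraction of value: z·σ = 1.645 × 2.35% = 3.86575%.
Position = $15,463 / 0.0386575 = $400,000.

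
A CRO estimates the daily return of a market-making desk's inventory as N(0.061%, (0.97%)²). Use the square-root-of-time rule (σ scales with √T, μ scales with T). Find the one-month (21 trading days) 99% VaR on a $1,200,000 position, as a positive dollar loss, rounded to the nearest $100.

At 99%, z = 2.326.
σ_{21d} = 0.97% × √21 = 4.445%; μ_{21d} = 21 × 0.061% = 1.281%.
VaR = −(1.281%) + 2.326 × 4.445% = 9.058%.
On $1,200,000: 0.09058 × $1,200,000 = $108,696.

$108,700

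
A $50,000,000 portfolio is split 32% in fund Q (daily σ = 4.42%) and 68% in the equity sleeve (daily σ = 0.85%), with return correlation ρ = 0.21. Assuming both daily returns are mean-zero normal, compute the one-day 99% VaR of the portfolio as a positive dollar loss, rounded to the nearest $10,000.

$1,900,000

σ_p² = 0.32²·4.42² + 0.68²·0.85² + 2·0.21·0.32·0.68·4.42·0.85 = 2.6780 (%²).
σ_p = √2.6780 = 1.636%.
At 99%, z = 2.326.
VaR = 2.326 × 1.636% = 3.805%; on $50,000,000 that is $1,902,500.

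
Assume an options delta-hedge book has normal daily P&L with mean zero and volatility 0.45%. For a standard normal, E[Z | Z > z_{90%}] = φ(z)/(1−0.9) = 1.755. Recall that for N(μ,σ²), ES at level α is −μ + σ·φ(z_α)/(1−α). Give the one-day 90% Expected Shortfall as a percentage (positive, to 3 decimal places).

ES = 0.45% × 1.755 = 0.790%.

0.790%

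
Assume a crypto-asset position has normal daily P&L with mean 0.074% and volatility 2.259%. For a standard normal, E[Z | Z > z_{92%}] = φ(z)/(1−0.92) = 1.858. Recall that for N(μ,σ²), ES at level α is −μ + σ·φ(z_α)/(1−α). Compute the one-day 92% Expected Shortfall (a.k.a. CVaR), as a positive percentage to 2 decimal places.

ES = −(0.074%) + 2.259% × 1.858 = 4.123%.

4.12%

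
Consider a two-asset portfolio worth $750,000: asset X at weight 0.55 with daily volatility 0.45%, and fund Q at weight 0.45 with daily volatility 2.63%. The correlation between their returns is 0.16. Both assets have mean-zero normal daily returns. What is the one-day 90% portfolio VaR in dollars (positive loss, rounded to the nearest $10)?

σ_p² = 0.55²·0.45² + 0.45²·2.63² + 2·0.16·0.55·0.45·0.45·2.63 = 1.5557 (%²).
σ_p = √1.5557 = 1.247%.
At 90%, z = 1.282.
VaR = 1.282 × 1.247% = 1.599%; on $750,000 that is $11,992.

$11,990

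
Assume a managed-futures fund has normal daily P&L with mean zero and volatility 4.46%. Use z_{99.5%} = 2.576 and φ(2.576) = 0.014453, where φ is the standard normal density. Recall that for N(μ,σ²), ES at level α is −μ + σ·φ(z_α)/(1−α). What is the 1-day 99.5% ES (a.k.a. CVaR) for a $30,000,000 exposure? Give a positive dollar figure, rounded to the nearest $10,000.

$3,870,000

Tail multiplier: φ(z)/(1−α) = 0.014453 / 0.005 = 2.891.
ES = 4.46% × 2.891 = 12.894%.
On $30,000,000: 0.12894 × $30,000,000 = $3,868,200.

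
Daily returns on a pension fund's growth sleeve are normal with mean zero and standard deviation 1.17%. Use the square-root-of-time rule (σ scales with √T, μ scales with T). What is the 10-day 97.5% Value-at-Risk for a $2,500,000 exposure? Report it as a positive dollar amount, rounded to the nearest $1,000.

$181,000

At 97.5%, z = 1.960.
σ_{10d} = 1.17% × √10 = 3.700%.
VaR = 1.960 × 3.700% = 7.252%.
On $2,500,000: 0.07252 × $2,500,000 = $181,300.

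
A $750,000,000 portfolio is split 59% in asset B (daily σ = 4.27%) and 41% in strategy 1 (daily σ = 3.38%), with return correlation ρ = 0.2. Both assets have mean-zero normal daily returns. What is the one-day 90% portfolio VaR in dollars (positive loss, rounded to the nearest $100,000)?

$29,900,000

σ_p² = 0.59²·4.27² + 0.41²·3.38² + 2·0.2·0.59·0.41·4.27·3.38 = 9.6638 (%²).
σ_p = √9.6638 = 3.109%.
At 90%, z = 1.282.
VaR = 1.282 × 3.109% = 3.986%; on $750,000,000 that is $29,895,000.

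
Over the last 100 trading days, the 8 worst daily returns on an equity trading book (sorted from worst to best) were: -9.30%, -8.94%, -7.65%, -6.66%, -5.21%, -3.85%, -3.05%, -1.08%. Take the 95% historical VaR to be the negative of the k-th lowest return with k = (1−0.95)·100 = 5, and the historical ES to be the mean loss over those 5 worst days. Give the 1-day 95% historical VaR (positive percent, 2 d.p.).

k = 5; the 5th lowest return is -5.21%, so VaR = 5.21%.

5.21%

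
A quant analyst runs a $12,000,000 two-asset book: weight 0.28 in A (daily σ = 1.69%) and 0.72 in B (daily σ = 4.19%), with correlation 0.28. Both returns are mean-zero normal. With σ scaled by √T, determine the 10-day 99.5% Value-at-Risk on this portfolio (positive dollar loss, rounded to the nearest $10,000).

$3,110,000

σ_p = √(0.28²·1.69² + 0.72²·4.19² + 2·0.28·0.28·0.72·1.69·4.19) = 3.182%.
σ_{10d} = 3.182% × √10 = 10.062%.
z(99.5%) = 2.576.
VaR = 2.576 × 10.062% = 25.920%; on $12,000,000 that is $3,110,400.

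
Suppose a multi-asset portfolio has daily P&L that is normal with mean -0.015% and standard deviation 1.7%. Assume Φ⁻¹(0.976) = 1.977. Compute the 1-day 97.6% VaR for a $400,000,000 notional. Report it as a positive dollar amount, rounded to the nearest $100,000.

$13,500,000

VaR = −μ + z·σ = −(-0.015%) + 1.977 × 1.7% = 3.376%.
On $400,000,000: 0.03376 × $400,000,000 = $13,504,000.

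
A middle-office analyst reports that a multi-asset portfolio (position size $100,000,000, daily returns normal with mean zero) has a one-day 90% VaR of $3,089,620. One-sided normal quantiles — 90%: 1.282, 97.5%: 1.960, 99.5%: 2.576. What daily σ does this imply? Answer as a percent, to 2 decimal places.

2.41%

VaR as a fraction: $3,089,620 / $100,000,000 = 3.090%.
σ = VaR / z = 3.090% / 1.282 = 2.410%.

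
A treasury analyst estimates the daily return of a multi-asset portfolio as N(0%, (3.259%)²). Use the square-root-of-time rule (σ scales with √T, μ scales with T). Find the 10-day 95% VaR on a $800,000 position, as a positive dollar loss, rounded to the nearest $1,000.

At 95%, z = 1.645.
σ_{10d} = 3.259% × √10 = 10.306%.
VaR = 1.645 × 10.306% = 16.953%.
On $800,000: 0.16953 × $800,000 = $135,624.

$136,000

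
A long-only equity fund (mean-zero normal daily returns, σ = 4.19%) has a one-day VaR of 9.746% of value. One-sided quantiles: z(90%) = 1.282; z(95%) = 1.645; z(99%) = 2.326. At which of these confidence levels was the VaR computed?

99%

Implied z = VaR/σ = 9.746 / 4.19 = 2.326.
This matches z(99%) = 2.326.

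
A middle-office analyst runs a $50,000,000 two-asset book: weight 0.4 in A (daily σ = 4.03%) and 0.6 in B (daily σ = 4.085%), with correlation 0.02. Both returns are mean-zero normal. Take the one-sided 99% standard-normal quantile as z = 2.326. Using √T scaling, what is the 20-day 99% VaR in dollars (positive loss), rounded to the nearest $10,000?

σ_p = √(0.4²·4.03² + 0.6²·4.085² + 2·0.02·0.4·0.6·4.03·4.085) = 2.960%.
σ_{20d} = 2.960% × √20 = 13.238%.
VaR = 2.326 × 13.238% = 30.792%; on $50,000,000 that is $15,396,000.

$15,400,000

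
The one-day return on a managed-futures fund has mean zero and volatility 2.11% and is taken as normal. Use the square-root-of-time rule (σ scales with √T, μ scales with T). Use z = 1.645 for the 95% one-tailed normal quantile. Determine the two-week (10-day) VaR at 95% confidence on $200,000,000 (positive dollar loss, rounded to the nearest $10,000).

$21,950,000

σ_{10d} = 2.11% × √10 = 6.672%.
VaR = 1.645 × 6.672% = 10.975%.
On $200,000,000: 0.10975 × $200,000,000 = $21,950,000.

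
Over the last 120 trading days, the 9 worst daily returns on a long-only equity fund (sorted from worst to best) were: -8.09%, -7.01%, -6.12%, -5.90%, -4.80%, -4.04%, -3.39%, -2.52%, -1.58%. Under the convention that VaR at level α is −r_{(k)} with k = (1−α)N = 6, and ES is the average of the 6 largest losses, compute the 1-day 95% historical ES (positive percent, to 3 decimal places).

The 6 worst returns sum to -35.96%.
ES = −(-35.96%) / 6 = 5.9933…% ≈ 5.993%.

5.993%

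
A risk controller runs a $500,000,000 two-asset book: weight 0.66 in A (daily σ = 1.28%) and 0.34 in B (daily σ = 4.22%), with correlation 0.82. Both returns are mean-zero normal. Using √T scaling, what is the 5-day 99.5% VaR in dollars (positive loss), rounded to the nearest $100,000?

$62,800,000

σ_p = √(0.66²·1.28² + 0.34²·4.22² + 2·0.82·0.66·0.34·1.28·4.22) = 2.182%.
σ_{5d} = 2.182% × √5 = 4.879%.
z(99.5%) = 2.576.
VaR = 2.576 × 4.879% = 12.568%; on $500,000,000 that is $62,840,000.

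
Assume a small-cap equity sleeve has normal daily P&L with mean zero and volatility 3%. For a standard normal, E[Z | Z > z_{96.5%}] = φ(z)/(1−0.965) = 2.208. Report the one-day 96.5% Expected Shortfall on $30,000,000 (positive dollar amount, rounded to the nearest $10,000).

ES = 3% × 2.208 = 6.624%.
On $30,000,000: 0.06624 × $30,000,000 = $1,987,200.

$1,990,000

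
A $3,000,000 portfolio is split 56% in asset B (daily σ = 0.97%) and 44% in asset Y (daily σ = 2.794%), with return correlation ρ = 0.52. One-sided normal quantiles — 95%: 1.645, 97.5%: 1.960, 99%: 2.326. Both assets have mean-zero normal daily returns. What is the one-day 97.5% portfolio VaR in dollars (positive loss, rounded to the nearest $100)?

$93,000

σ_p² = 0.56²·0.97² + 0.44²·2.794² + 2·0.52·0.56·0.44·0.97·2.794 = 2.5009 (%²).
σ_p = √2.5009 = 1.581%.
VaR = 1.960 × 1.581% = 3.099%; on $3,000,000 that is $92,970.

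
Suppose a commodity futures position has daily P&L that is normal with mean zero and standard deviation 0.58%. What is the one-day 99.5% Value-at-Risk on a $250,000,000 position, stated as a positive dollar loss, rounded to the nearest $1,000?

At 99.5% one-sided, z = 2.576.
VaR = z·σ = 2.576 × 0.58% = 1.494%.
On $250,000,000: 0.01494 × $250,000,000 = $3,735,000.

$3,735,000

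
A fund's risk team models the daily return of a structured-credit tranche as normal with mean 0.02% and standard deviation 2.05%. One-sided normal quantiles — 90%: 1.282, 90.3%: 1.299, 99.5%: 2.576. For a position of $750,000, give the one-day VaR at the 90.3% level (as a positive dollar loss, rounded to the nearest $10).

$19,820

VaR = −μ + z·σ = −(0.02%) + 1.299 × 2.05% = 2.643%.
On $750,000: 0.02643 × $750,000 = $19,822.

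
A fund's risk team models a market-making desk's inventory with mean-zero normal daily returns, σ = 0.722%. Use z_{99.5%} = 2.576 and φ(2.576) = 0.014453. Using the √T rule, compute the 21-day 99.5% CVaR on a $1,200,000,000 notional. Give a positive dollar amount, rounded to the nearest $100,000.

$114,800,000

σ_{21d} = 0.722% × √21 = 3.309%.
ES multiplier = φ(z)/(1−α) = 0.014453/0.005 = 2.891.
ES = 3.309% × 2.891 = 9.566%; on $1,200,000,000: $114,792,000.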